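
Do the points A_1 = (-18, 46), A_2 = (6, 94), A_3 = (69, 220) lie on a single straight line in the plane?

Yes

A_1A_2 = (24, 48), A_1A_3 = (87, 174).
Checking proportionality: A_1A_3 = 29/8·A_1A_2, so the vectors are parallel and the points are collinear.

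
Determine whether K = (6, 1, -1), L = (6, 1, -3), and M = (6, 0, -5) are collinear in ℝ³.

No

KL = (0, 0, -2), KM = (0, -1, -4).
KL × KM = (-2, 0, 0).
The cross product is nonzero, so the points do not lie on one line.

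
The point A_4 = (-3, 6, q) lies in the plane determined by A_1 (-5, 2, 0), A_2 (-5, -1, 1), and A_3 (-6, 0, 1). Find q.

-2

A normal to the plane is n = A_1A_2 × A_1A_3 = (-1, -1, -3).
A_4 lies in the plane iff n · A_1A_4 = 0.
This gives (-3)q + (-6) = 0, so q = -2.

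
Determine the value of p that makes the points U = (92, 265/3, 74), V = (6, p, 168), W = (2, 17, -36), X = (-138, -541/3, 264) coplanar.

-49/3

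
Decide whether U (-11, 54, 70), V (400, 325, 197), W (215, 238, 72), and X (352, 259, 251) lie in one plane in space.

No

With U as base: UV = (411, 271, 127), UW = (226, 184, 2), UX = (363, 205, 181).
UW × UX = (32894, -40180, -20462).
UV · (UW × UX) = 31980.
Since 31980 ≠ 0, the four points are not coplanar.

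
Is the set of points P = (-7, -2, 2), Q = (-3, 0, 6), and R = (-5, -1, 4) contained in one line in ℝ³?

PQ = (4, 2, 4), PR = (2, 1, 2).
Each component of PR is 1/2 times the corresponding component of PQ, so PR = 1/2·PQ and the points are collinear.

Yes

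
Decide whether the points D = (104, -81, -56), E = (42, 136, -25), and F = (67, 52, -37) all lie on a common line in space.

No

DE = (-62, 217, 31), DF = (-37, 133, 19).
DE × DF = (0, 31, -217).
The cross product is nonzero, so the points do not lie on one line.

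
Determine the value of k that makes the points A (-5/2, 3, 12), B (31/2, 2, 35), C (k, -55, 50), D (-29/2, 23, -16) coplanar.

Normal to plane ABD: n = (-432, 228, 348); plane equation n·P = 5940.
Requiring n·C = 5940: (-432)k + (4860) = 5940.
So k = -5/2.

-5/2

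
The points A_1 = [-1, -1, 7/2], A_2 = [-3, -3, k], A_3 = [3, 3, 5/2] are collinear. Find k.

4

Direction A_1A_3 = (4, 4, -1). From the x-coordinate of A_2, the parameter along the line is τ = (-3 − (-1))/4 = -1/2.
Then k = 7/2 + (-1/2)·(-1) = 4.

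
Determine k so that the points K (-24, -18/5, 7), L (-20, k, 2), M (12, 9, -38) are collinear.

-11/5

Direction KM = (36, 63/5, -45). From the x-coordinate of L, the parameter along the line is τ = (-20 − (-24))/36 = 1/9.
Then k = (-18/5) + 1/9·(63/5) = -11/5.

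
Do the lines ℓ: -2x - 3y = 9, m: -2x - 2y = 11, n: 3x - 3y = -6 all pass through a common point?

No

Intersecting ℓ and m: solving the 2×2 system gives (x, y) = (-15/2, 2).
Substitute into n: (3)(-15/2) + (-3)(2) = -57/2.
But n requires -6 ≠ -57/2, so the three lines have no common point.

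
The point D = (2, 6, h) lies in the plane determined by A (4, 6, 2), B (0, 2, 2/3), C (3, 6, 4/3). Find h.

A normal to the plane is n = AB × AC = (8/3, -4/3, -4).
D lies in the plane iff n · AD = 0.
This gives (-4)h + (8/3) = 0, so h = 2/3.

2/3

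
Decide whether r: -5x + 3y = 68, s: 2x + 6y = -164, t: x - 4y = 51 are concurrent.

Yes

The three lines meet at one point iff the augmented coefficient matrix [aᵢ bᵢ cᵢ] has rank < 3, i.e. its determinant vanishes.
Here the determinant is 0.
It vanishes, so the lines are concurrent at (-25, -19).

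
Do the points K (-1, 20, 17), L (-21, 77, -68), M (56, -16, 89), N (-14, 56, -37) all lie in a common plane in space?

With K as base: KL = (-20, 57, -85), KM = (57, -36, 72), KN = (-13, 36, -54).
KM × KN = (-648, 2142, 1584).
KL · (KM × KN) = 414.
Since 414 ≠ 0, the four points are not coplanar.

No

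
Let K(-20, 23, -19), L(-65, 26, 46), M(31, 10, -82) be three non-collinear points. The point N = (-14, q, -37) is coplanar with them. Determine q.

31

A normal to the plane is n = KL × KM = (656, 480, 432).
N lies in the plane iff n · KN = 0.
This gives (480)q + (-14880) = 0, so q = 31.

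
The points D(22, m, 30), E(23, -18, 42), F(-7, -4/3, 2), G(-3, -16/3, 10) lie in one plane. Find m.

-31/3

Coplanarity ⇔ det[DE; DF; DG] = 0.
Expanding, this is linear in m: (-80)m + (-2480/3) = 0.
So m = -31/3.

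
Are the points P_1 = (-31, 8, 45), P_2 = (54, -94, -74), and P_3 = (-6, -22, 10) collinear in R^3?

Yes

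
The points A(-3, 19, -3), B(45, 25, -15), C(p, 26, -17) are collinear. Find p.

53

Direction AB = (48, 6, -12). From the y-coordinate of C, the parameter along the line is τ = (26 − 19)/6 = 7/6.
Then p = (-3) + 7/6·(48) = 53.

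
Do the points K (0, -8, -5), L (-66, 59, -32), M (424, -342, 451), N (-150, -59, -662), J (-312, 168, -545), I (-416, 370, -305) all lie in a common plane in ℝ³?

Yes

The plane through K, L, M has normal n = KL × KM = (21534, 18648, -6364) and equation n·P = -117364.
Checking the remaining points: n·N = -117364, n·J = -117364, n·I = -117364.
All equal -117364, so all 6 points lie in one plane.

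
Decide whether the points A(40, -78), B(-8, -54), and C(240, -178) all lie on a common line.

AB = (-48, 24), AC = (200, -100).
det[AB; AC] = (-48)(-100) − (24)(200) = 0.
The determinant is zero, so the points are collinear.

Yes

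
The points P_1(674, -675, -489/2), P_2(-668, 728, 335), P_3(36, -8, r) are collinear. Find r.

Direction P_1P_2 = (-1342, 1403, 1159/2). From the x-coordinate of P_3, the parameter along the line is τ = (36 − 674)/(-1342) = 29/61.
Then r = (-489/2) + 29/61·(1159/2) = 31.

31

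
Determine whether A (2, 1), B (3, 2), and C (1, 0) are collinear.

AB = (1, 1), AC = (-1, -1).
Checking proportionality: AC = -1·AB, so the vectors are parallel and the points are collinear.

Yes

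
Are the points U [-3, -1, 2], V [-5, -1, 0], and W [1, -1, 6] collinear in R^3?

Yes

UV = (-2, 0, -2), UW = (4, 0, 4).
UV × UW = (0, 0, 0).
The cross product vanishes, so the three points are collinear.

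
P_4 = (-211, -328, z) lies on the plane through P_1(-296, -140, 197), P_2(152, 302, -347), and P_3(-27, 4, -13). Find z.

355

Coplanarity requires P_1P_2 · (P_1P_3 × P_1P_4) = 0.
P_1P_2 = (448, 442, -544), P_1P_3 = (269, 144, -210); the triple product is linear in z with coefficient -54386 and constant term 19307030.
Setting it to zero: z = 355.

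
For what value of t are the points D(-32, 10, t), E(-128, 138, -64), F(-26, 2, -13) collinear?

Direction EF = (102, -136, 51). From the x-coordinate of D, the parameter along the line is τ = (-32 − (-128))/102 = 16/17.
Then t = (-64) + 16/17·(51) = -16.

-16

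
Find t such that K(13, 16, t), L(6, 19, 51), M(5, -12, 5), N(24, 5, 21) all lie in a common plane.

43

Coplanarity ⇔ det[KL; KM; KN] = 0.
Expanding, this is linear in t: (-572)t + (24596) = 0.
So t = 43.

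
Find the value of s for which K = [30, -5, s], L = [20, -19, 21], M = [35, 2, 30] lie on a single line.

Collinearity requires KL × KM = 0; each component is linear in s.
The x-component gives (21)s + (-567) = 0, so s = 27.
The remaining components then also vanish.

27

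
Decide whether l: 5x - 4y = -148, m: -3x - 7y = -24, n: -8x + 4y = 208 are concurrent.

Intersecting l and m: solving the 2×2 system gives (x, y) = (-20, 12).
Substitute into n: (-8)(-20) + (4)(12) = 208.
This equals 208, so (-20, 12) lies on all three lines and they are concurrent.

Yes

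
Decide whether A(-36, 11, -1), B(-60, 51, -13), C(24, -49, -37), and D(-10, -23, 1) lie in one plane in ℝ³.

No

A normal to the plane through A, B, C is n = AB × AC = (-2160, -1584, -960).
The plane has equation n·P = 61296. For D: n·D = 57072.
57072 ≠ 61296, so D is off the plane.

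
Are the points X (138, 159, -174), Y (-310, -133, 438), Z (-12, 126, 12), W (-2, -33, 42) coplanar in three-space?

No

The four points are coplanar iff the 3×3 determinant with rows XY, XZ, XW is zero.
Rows: (-448, -292, 612), (-150, -33, 186), (-140, -192, 216).
Expanding along the first row: (-448)(28584) − (-292)(-6360) + (612)(24180) = 135408.
Nonzero ⇒ not coplanar.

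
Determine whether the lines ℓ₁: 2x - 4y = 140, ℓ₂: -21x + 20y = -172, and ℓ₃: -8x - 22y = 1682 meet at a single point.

The three lines meet at one point iff the augmented coefficient matrix [aᵢ bᵢ cᵢ] has rank < 3, i.e. its determinant vanishes.
Here the determinant is 0.
It vanishes, so the lines are concurrent at (-48, -59).

Yes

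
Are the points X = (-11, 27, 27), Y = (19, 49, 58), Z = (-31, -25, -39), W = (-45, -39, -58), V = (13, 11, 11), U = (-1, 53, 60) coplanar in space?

Yes

The plane through X, Y, Z has normal n = XY × XZ = (160, 1360, -1120) and equation n·P = 4720.
Checking the remaining points: n·W = 4720, n·V = 4720, n·U = 4720.
All equal 4720, so all 6 points lie in one plane.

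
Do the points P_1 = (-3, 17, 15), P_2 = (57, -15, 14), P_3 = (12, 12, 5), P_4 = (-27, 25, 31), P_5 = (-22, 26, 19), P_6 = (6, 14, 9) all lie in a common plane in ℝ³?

The plane through P_1, P_2, P_3 has normal n = P_1P_2 × P_1P_3 = (315, 585, 180) and equation n·P = 11700.
Checking the remaining points: n·P_4 = 11700, n·P_5 = 11700, n·P_6 = 11700.
All equal 11700, so all 6 points lie in one plane.

Yes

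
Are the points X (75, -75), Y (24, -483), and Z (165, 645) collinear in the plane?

XY = (-51, -408), XZ = (90, 720).
Twice the signed area of △XYZ is (-51)(720) − (-408)(90) = 0.
The triangle is degenerate (zero area), so the points are collinear.

Yes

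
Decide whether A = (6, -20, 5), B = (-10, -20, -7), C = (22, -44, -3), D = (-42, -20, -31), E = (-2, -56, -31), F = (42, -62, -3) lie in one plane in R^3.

The plane through A, B, C has normal n = AB × AC = (-288, -320, 384) and equation n·P = 6592.
Checking the remaining points: n·D = 6592, n·E = 6592, n·F = 6592.
All equal 6592, so all 6 points lie in one plane.

Yes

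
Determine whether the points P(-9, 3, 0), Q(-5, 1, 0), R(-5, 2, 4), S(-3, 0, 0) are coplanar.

A normal to the plane through P, Q, R is n = PQ × PR = (-8, -16, 4).
The plane has equation n·X = 24. For S: n·S = 24.
Equal, so S lies in the plane and all four are coplanar.

Yes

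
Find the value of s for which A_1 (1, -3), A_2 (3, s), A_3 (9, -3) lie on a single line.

Collinearity: (A_2 − A_1) must be parallel to (A_3 − A_1) = (8, 0).
Cross-multiplying the components: (s − (-3))·(8) = (2)·(0).
Solving gives s = -3.

-3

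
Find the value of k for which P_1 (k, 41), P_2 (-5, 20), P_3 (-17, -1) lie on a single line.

7

Collinearity: (P_1 − P_2) must be parallel to (P_3 − P_2) = (-12, -21).
Cross-multiplying the components: (k − (-5))·(-21) = (21)·(-12).
Solving gives k = 7.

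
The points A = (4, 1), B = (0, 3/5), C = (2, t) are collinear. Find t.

4/5

Collinearity: (C − A) must be parallel to (B − A) = (-4, -2/5).
Cross-multiplying the components: (t − 1)·(-4) = (-2)·(-2/5).
Solving gives t = 4/5.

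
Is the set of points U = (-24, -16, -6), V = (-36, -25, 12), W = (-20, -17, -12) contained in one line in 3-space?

UV = (-12, -9, 18), UW = (4, -1, -6).
Comparing components 2 and 3: (-9)(-6) − (18)(-1) = 72 ≠ 0, so UV and UW are not parallel and the points are not collinear.

No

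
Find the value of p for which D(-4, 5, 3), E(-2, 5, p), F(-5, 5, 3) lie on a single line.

3

Collinearity requires DE × DF = 0; each component is linear in p.
The y-component gives (-1)p + (3) = 0, so p = 3.
The remaining components then also vanish.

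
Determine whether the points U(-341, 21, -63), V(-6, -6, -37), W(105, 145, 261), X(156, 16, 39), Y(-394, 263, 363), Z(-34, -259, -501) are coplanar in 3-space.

Yes

The plane through U, V, W has normal n = UV × UW = (-11972, -96944, 53582) and equation n·P = -1329038.
Checking the remaining points: n·X = -1329038, n·Y = -1329038, n·Z = -1329038.
All equal -1329038, so all 6 points lie in one plane.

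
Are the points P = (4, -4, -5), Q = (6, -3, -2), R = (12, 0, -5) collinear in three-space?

PQ = (2, 1, 3), PR = (8, 4, 0).
PQ × PR = (-12, 24, 0).
The cross product is nonzero, so the points do not lie on one line.

No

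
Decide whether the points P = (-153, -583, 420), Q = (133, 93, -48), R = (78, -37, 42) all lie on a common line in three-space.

PQ = (286, 676, -468), PR = (231, 546, -378).
Each component of PR is 21/26 times the corresponding component of PQ, so PR = 21/26·PQ and the points are collinear.

Yes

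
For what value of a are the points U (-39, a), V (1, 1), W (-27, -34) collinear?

-49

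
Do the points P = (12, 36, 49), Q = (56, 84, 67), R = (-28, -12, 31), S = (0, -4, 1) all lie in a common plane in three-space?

With P as base: PQ = (44, 48, 18), PR = (-40, -48, -18), PS = (-12, -40, -48).
PR × PS = (1584, -1704, 1024).
PQ · (PR × PS) = 6336.
Since 6336 ≠ 0, the four points are not coplanar.

No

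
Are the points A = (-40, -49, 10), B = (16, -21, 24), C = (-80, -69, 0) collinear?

Yes

AB = (56, 28, 14), AC = (-40, -20, -10).
Each component of AC is -5/7 times the corresponding component of AB, so AC = -5/7·AB and the points are collinear.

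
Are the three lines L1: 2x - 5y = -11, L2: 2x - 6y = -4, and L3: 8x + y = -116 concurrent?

No

Lines aᵢx + bᵢy = cᵢ with pairwise distinct directions are concurrent exactly when det[aᵢ bᵢ cᵢ] = 0.
Here the determinant is -150.
Nonzero, so no common point exists.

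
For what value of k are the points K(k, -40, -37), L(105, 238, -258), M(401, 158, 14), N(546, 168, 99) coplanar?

26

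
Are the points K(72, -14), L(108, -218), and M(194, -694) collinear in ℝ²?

No

KL = (36, -204), KM = (122, -680).
Twice the signed area of △KLM is (36)(-680) − (-204)(122) = 408.
The area is nonzero, so the three points are not collinear.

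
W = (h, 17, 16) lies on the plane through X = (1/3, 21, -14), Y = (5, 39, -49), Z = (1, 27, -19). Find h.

The plane through X, Y, Z has equation 120x + 16z = -184.
Substituting W: (120)h + (256) = -184, so h = -11/3.

-11/3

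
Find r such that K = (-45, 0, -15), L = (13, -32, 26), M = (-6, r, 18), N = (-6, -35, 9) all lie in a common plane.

-1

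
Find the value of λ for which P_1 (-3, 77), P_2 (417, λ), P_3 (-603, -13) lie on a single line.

The three points are collinear iff det[P_1P_2; P_1P_3] = 0.
This determinant is linear in λ: (600)λ + (-84000) = 0, so λ = 140.

140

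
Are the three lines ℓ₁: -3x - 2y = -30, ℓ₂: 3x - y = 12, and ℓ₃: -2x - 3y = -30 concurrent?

Yes

Intersecting ℓ₁ and ℓ₂: solving the 2×2 system gives (x, y) = (6, 6).
Substitute into ℓ₃: (-2)(6) + (-3)(6) = -30.
This equals -30, so (6, 6) lies on all three lines and they are concurrent.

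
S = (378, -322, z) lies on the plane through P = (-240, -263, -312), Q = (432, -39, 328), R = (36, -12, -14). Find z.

218

A normal to the plane is n = PQ × PR = (-93888, -23616, 106848).
S lies in the plane iff n · PS = 0.
This gives (106848)z + (-23292864) = 0, so z = 218.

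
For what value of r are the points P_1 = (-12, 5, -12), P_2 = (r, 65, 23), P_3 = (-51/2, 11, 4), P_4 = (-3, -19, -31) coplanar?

Normal to plane P_1P_3P_4: n = (270, -225/2, 270); plane equation n·P = -14085/2.
Requiring n·P_2 = -14085/2: (270)r + (-2205/2) = -14085/2.
So r = -22.

-22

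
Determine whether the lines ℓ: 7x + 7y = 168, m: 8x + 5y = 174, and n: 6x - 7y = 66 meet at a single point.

The three lines meet at one point iff the augmented coefficient matrix [aᵢ bᵢ cᵢ] has rank < 3, i.e. its determinant vanishes.
Here the determinant is 0.
It vanishes, so the lines are concurrent at (18, 6).

Yes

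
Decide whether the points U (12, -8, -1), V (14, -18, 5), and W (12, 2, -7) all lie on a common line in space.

No

UV = (2, -10, 6), UW = (0, 10, -6).
Comparing components 3 and 1: (6)(0) − (2)(-6) = 12 ≠ 0, so UV and UW are not parallel and the points are not collinear.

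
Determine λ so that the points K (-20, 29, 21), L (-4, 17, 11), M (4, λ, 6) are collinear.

11

Direction KL = (16, -12, -10). From the x-coordinate of M, the parameter along the line is τ = (4 − (-20))/16 = 3/2.
Then λ = 29 + 3/2·(-12) = 11.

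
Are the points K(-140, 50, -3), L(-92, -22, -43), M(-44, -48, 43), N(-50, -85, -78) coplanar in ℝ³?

Yes

A normal to the plane through K, L, M is n = KL × KM = (-7232, -6048, 2208).
The plane has equation n·P = 703456. For N: n·N = 703456.
Equal, so N lies in the plane and all four are coplanar.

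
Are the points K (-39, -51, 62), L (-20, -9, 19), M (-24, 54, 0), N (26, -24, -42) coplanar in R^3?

The four points are coplanar iff the 3×3 determinant with rows KL, KM, KN is zero.
Rows: (19, 42, -43), (15, 105, -62), (65, 27, -104).
Expanding along the first row: (19)(-9246) − (42)(2470) + (-43)(-6420) = -3354.
Nonzero ⇒ not coplanar.

No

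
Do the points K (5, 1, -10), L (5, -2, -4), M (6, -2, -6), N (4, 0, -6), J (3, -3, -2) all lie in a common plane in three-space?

No

The plane through K, L, M has normal n = KL × KM = (6, 6, 3) and equation n·P = 6.
Checking the remaining points: n·N = 6, n·J = -6.
Since n·J = -6 ≠ 6, J is off the plane and the points are not all coplanar.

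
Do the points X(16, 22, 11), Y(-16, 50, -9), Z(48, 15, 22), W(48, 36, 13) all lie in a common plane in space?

Yes

A normal to the plane through X, Y, Z is n = XY × XZ = (168, -288, -672).
The plane has equation n·P = -11040. For W: n·W = -11040.
Equal, so W lies in the plane and all four are coplanar.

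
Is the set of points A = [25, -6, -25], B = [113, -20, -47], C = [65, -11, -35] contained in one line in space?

No

AB = (88, -14, -22), AC = (40, -5, -10).
Comparing components 2 and 3: (-14)(-10) − (-22)(-5) = 30 ≠ 0, so AB and AC are not parallel and the points are not collinear.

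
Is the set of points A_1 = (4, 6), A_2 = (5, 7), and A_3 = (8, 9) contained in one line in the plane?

A_1A_2 = (1, 1), A_1A_3 = (4, 3).
det[A_1A_2; A_1A_3] = (1)(3) − (1)(4) = -1.
The determinant is nonzero, so they are not collinear.

No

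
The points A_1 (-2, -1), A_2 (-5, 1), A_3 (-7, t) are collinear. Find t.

The three points are collinear iff det[A_1A_2; A_1A_3] = 0.
This determinant is linear in t: (-3)t + (7) = 0, so t = 7/3.

7/3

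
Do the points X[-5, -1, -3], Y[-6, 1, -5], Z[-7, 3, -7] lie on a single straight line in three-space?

Yes

XY = (-1, 2, -2), XZ = (-2, 4, -4).
Each component of XZ is 2 times the corresponding component of XY, so XZ = 2·XY and the points are collinear.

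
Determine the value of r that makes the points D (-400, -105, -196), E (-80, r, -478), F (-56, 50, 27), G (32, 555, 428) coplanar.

-623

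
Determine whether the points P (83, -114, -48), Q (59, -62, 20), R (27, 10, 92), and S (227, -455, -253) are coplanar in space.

Yes

The four points are coplanar iff the 3×3 determinant with rows PQ, PR, PS is zero.
Rows: (-24, 52, 68), (-56, 124, 140), (144, -341, -205).
Expanding along the first row: (-24)(22320) − (52)(-8680) + (68)(1240) = 0.
Zero determinant ⇒ coplanar.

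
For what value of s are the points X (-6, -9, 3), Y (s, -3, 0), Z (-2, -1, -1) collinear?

-3

Direction XZ = (4, 8, -4). From the y-coordinate of Y, the parameter along the line is τ = (-3 − (-9))/8 = 3/4.
Then s = (-6) + 3/4·(4) = -3.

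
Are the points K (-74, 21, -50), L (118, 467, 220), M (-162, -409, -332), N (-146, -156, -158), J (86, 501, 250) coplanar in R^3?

The plane through K, L, M has normal n = KL × KM = (-9672, 30384, -43312) and equation n·P = 3519392.
Checking the remaining points: n·N = 3515504, n·J = 3562592.
Since n·N = 3515504 ≠ 3519392, N is off the plane and the points are not all coplanar.

No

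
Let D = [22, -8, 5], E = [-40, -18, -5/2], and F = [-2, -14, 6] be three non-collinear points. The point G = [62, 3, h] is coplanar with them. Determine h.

A normal to the plane is n = DE × DF = (-55, 242, 132).
G lies in the plane iff n · DG = 0.
This gives (132)h + (-198) = 0, so h = 3/2.

3/2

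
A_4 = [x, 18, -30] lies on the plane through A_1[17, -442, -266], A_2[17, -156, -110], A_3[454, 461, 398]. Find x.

The plane through A_1, A_2, A_3 has equation 49036x + 68172y − 124982z = 3946800.
Substituting A_4: (49036)x + (4976556) = 3946800, so x = -21.

-21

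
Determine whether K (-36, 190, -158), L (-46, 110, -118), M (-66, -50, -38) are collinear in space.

KL = (-10, -80, 40), KM = (-30, -240, 120).
Each component of KM is 3 times the corresponding component of KL, so KM = 3·KL and the points are collinear.

Yes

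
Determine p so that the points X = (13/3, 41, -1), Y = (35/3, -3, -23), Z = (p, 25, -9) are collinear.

7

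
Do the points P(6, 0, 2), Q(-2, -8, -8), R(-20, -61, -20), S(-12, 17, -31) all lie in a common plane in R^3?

With P as base: PQ = (-8, -8, -10), PR = (-26, -61, -22), PS = (-18, 17, -33).
PR × PS = (2387, -462, -1540).
PQ · (PR × PS) = 0.
The scalar triple product vanishes, so the four points are coplanar.

Yes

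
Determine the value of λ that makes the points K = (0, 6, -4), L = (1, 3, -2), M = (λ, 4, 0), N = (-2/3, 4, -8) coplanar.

4/3

Normal to plane KLN: n = (16, 8/3, -4); plane equation n·P = 32.
Requiring n·M = 32: (16)λ + (32/3) = 32.
So λ = 4/3.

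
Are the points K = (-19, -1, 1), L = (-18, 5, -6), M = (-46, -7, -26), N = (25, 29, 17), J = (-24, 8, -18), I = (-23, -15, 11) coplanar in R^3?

The plane through K, L, M has normal n = KL × KM = (-204, 216, 156) and equation n·P = 3816.
Checking the remaining points: n·N = 3816, n·J = 3816, n·I = 3168.
Since n·I = 3168 ≠ 3816, I is off the plane and the points are not all coplanar.

No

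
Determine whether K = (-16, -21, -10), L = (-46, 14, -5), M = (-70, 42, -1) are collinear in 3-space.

Yes

KL = (-30, 35, 5), KM = (-54, 63, 9).
Each component of KM is 9/5 times the corresponding component of KL, so KM = 9/5·KL and the points are collinear.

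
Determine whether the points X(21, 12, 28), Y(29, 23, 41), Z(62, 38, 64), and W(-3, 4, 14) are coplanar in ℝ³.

The four points are coplanar iff the 3×3 determinant with rows XY, XZ, XW is zero.
Rows: (8, 11, 13), (41, 26, 36), (-24, -8, -14).
Expanding along the first row: (8)(-76) − (11)(290) + (13)(296) = 50.
Nonzero ⇒ not coplanar.

No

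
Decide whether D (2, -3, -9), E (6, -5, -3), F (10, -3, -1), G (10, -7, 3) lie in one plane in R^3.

Yes

With D as base: DE = (4, -2, 6), DF = (8, 0, 8), DG = (8, -4, 12).
DF × DG = (32, -32, -32).
DE · (DF × DG) = 0.
The scalar triple product vanishes, so the four points are coplanar.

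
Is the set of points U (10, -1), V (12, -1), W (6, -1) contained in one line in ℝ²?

Yes

UV = (2, 0), UW = (-4, 0).
Checking proportionality: UW = -2·UV, so the vectors are parallel and the points are collinear.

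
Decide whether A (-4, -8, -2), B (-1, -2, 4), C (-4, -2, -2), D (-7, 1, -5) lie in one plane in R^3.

The four points are coplanar iff the 3×3 determinant with rows AB, AC, AD is zero.
Rows: (3, 6, 6), (0, 6, 0), (-3, 9, -3).
Expanding along the first row: (3)(-18) − (6)(0) + (6)(18) = 54.
Nonzero ⇒ not coplanar.

No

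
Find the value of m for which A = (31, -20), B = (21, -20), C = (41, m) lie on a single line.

Collinearity: (C − A) must be parallel to (B − A) = (-10, 0).
Cross-multiplying the components: (m − (-20))·(-10) = (10)·(0).
Solving gives m = -20.

-20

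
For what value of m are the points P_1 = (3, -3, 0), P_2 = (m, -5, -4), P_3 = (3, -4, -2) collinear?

3

Collinearity requires P_1P_2 × P_1P_3 = 0; each component is linear in m.
The y-component gives (2)m + (-6) = 0, so m = 3.
The remaining components then also vanish.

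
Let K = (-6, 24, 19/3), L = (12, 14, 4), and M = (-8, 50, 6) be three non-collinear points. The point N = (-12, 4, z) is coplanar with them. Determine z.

Coplanarity requires KL · (KM × KN) = 0.
KL = (18, -10, -7/3), KM = (-2, 26, -1/3); the triple product is linear in z with coefficient 448 and constant term -10304/3.
Setting it to zero: z = 23/3.

23/3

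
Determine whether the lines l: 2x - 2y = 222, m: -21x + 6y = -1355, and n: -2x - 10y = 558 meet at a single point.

No

The three lines meet at one point iff the augmented coefficient matrix [aᵢ bᵢ cᵢ] has rank < 3, i.e. its determinant vanishes.
Here the determinant is 24.
Nonzero, so no common point exists.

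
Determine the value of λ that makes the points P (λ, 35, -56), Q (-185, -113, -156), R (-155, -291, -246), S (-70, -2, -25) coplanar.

-165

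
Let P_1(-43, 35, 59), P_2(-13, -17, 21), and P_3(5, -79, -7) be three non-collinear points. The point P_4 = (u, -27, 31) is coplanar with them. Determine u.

The plane through P_1, P_2, P_3 has equation −900x + 156y − 924z = -10356.
Substituting P_4: (-900)u + (-32856) = -10356, so u = -25.

-25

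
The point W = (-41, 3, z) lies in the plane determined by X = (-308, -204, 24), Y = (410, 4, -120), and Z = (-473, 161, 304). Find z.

The plane through X, Y, Z has equation 110800x − 177280y + 296390z = 9152080.
Substituting W: (296390)z + (-5074640) = 9152080, so z = 48.

48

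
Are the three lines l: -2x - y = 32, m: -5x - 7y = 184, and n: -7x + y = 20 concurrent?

Intersecting l and m: solving the 2×2 system gives (x, y) = (-40/9, -208/9).
Substitute into n: (-7)(-40/9) + (1)(-208/9) = 8.
But n requires 20 ≠ 8, so the three lines have no common point.

No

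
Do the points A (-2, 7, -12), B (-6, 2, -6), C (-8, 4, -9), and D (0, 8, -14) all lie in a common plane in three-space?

No

The four points are coplanar iff the 3×3 determinant with rows AB, AC, AD is zero.
Rows: (-4, -5, 6), (-6, -3, 3), (2, 1, -2).
Expanding along the first row: (-4)(3) − (-5)(6) + (6)(0) = 18.
Nonzero ⇒ not coplanar.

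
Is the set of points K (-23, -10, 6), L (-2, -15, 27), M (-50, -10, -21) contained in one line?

KL = (21, -5, 21), KM = (-27, 0, -27).
KL × KM = (135, 0, -135).
The cross product is nonzero, so the points do not lie on one line.

No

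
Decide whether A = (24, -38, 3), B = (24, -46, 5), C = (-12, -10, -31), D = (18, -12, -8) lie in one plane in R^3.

Yes

A normal to the plane through A, B, C is n = AB × AC = (216, -72, -288).
The plane has equation n·P = 7056. For D: n·D = 7056.
Equal, so D lies in the plane and all four are coplanar.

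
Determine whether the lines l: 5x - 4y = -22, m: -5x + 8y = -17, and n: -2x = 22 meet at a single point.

No

The three lines meet at one point iff the augmented coefficient matrix [aᵢ bᵢ cᵢ] has rank < 3, i.e. its determinant vanishes.
Here the determinant is -48.
Nonzero, so no common point exists.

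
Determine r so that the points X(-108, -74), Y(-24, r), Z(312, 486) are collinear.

38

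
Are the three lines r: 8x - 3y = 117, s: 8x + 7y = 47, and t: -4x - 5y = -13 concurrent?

Lines aᵢx + bᵢy = cᵢ with pairwise distinct directions are concurrent exactly when det[aᵢ bᵢ cᵢ] = 0.
Here the determinant is 0.
It vanishes, so the lines are concurrent at (12, -7).

Yes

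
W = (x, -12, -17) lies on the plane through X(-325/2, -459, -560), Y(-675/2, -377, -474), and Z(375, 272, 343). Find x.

25

A normal to the plane is n = XY × XZ = (11180, 204250, -172000).
W lies in the plane iff n · XW = 0.
This gives (11180)x + (-279500) = 0, so x = 25.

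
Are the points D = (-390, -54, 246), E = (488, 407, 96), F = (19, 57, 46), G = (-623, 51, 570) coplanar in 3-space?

No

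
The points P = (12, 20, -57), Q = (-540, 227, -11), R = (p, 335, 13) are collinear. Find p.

Collinearity requires PQ × PR = 0; each component is linear in p.
The y-component gives (46)p + (38088) = 0, so p = -828.
The remaining components then also vanish.

-828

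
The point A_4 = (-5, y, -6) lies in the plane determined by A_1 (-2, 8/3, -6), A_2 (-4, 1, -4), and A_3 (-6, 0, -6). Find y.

2/3

A normal to the plane is n = A_1A_2 × A_1A_3 = (16/3, -8, -4/3).
A_4 lies in the plane iff n · A_1A_4 = 0.
This gives (-8)y + (16/3) = 0, so y = 2/3.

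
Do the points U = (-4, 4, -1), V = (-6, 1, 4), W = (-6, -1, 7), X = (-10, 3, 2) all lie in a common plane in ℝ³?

Yes

With U as base: UV = (-2, -3, 5), UW = (-2, -5, 8), UX = (-6, -1, 3).
UW × UX = (-7, -42, -28).
UV · (UW × UX) = 0.
The scalar triple product vanishes, so the four points are coplanar.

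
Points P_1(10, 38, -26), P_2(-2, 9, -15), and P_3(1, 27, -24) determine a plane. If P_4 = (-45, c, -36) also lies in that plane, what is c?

The plane through P_1, P_2, P_3 has equation 63x − 75y − 129z = 1134.
Substituting P_4: (-75)c + (1809) = 1134, so c = 9.

9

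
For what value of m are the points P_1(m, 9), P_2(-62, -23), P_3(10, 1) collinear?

The three points are collinear iff det[P_1P_2; P_1P_3] = 0.
This determinant is linear in m: (-24)m + (816) = 0, so m = 34.

34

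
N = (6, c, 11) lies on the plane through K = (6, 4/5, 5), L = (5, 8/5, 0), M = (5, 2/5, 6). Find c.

Coplanarity requires KL · (KM × KN) = 0.
KL = (-1, 4/5, -5), KM = (-1, -2/5, 1); the triple product is linear in c with coefficient 6 and constant term 12/5.
Setting it to zero: c = -2/5.

-2/5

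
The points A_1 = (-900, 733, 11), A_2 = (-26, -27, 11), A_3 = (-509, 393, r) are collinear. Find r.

11

Direction A_1A_2 = (874, -760, 0). From the x-coordinate of A_3, the parameter along the line is τ = (-509 − (-900))/874 = 17/38.
Then r = 11 + 17/38·(0) = 11.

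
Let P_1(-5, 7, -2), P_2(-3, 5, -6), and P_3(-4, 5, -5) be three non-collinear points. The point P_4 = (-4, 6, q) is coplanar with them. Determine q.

-4

A normal to the plane is n = P_1P_2 × P_1P_3 = (-2, 2, -2).
P_4 lies in the plane iff n · P_1P_4 = 0.
This gives (-2)q + (-8) = 0, so q = -4.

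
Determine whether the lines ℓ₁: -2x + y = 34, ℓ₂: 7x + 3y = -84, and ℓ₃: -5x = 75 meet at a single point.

No

Lines aᵢx + bᵢy = cᵢ with pairwise distinct directions are concurrent exactly when det[aᵢ bᵢ cᵢ] = 0.
Here the determinant is -45.
Nonzero, so no common point exists.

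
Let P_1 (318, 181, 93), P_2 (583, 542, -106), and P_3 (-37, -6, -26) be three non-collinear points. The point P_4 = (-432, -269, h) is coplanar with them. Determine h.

Coplanarity requires P_1P_2 · (P_1P_3 × P_1P_4) = 0.
P_1P_2 = (265, 361, -199), P_1P_3 = (-355, -187, -119); the triple product is linear in h with coefficient 78600 and constant term 6838200.
Setting it to zero: h = -87.

-87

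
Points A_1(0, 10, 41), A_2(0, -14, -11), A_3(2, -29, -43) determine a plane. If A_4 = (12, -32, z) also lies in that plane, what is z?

Coplanarity requires A_1A_2 · (A_1A_3 × A_1A_4) = 0.
A_1A_2 = (0, -24, -52), A_1A_3 = (2, -39, -84); the triple product is linear in z with coefficient 48 and constant term 2256.
Setting it to zero: z = -47.

-47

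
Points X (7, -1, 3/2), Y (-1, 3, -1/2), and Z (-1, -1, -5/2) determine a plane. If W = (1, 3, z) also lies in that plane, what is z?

1/2

Coplanarity requires XY · (XZ × XW) = 0.
XY = (-8, 4, -2), XZ = (-8, 0, -4); the triple product is linear in z with coefficient 32 and constant term -16.
Setting it to zero: z = 1/2.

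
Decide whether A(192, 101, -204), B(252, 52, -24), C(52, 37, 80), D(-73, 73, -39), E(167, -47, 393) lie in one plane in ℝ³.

No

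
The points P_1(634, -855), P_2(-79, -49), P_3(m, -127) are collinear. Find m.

-10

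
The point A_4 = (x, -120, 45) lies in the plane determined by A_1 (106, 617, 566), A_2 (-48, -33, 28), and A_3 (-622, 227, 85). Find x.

289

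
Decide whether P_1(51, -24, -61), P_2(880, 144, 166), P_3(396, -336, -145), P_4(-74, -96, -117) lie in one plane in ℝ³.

The four points are coplanar iff the 3×3 determinant with rows P_1P_2, P_1P_3, P_1P_4 is zero.
Rows: (829, 168, 227), (345, -312, -84), (-125, -72, -56).
Expanding along the first row: (829)(11424) − (168)(-29820) + (227)(-63840) = -11424.
Nonzero ⇒ not coplanar.

No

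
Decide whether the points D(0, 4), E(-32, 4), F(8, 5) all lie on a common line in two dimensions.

DE = (-32, 0), DF = (8, 1).
Twice the signed area of △DEF is (-32)(1) − (0)(8) = -32.
The area is nonzero, so the three points are not collinear.

No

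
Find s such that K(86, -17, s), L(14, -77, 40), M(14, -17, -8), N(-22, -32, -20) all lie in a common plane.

40

Coplanarity ⇔ det[KL; KM; KN] = 0.
Expanding, this is linear in s: (-2160)s + (86400) = 0.
So s = 40.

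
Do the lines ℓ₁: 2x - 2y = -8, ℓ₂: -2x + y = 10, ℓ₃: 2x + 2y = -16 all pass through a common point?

Yes

Intersecting ℓ₁ and ℓ₂: solving the 2×2 system gives (x, y) = (-6, -2).
Substitute into ℓ₃: (2)(-6) + (2)(-2) = -16.
This equals -16, so (-6, -2) lies on all three lines and they are concurrent.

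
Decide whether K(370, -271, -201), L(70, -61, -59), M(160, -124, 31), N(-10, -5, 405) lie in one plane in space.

Yes

With K as base: KL = (-300, 210, 142), KM = (-210, 147, 232), KN = (-380, 266, 606).
KM × KN = (27370, 39100, 0).
KL · (KM × KN) = 0.
The scalar triple product vanishes, so the four points are coplanar.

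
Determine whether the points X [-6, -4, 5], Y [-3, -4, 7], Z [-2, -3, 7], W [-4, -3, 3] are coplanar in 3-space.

The four points are coplanar iff the 3×3 determinant with rows XY, XZ, XW is zero.
Rows: (3, 0, 2), (4, 1, 2), (2, 1, -2).
Expanding along the first row: (3)(-4) − (0)(-12) + (2)(2) = -8.
Nonzero ⇒ not coplanar.

No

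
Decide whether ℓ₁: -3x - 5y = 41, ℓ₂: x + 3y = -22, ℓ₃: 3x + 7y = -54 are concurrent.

No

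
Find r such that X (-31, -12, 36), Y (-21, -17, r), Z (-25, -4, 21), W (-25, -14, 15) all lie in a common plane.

0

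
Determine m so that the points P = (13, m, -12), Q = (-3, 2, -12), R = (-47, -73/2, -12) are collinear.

16

Collinearity requires PQ × PR = 0; each component is linear in m.
The z-component gives (-44)m + (704) = 0, so m = 16.
The remaining components then also vanish.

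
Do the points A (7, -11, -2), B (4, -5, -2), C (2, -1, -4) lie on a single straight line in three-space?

No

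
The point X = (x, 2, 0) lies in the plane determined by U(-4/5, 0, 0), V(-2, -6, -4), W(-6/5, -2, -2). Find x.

-2/5

The plane through U, V, W has equation 4x − (4/5)y = -16/5.
Substituting X: (4)x + (-8/5) = -16/5, so x = -2/5.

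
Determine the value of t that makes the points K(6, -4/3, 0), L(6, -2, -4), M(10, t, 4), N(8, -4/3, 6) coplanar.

-8/3

Normal to plane KLN: n = (-4, -8, 4/3); plane equation n·P = -40/3.
Requiring n·M = -40/3: (-8)t + (-104/3) = -40/3.
So t = -8/3.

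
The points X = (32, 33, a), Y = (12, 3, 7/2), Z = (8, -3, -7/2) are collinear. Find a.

Direction YZ = (-4, -6, -7). From the x-coordinate of X, the parameter along the line is τ = (32 − 12)/(-4) = -5.
Then a = 7/2 + (-5)·(-7) = 77/2.

77/2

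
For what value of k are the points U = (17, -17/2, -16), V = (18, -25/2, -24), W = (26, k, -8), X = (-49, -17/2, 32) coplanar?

-1/2

Normal to plane UVX: n = (-192, 480, -264); plane equation n·P = -3120.
Requiring n·W = -3120: (480)k + (-2880) = -3120.
So k = -1/2.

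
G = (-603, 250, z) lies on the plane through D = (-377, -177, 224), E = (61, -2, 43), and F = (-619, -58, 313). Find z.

The plane through D, E, F has equation 37114x + 4820y + 94472z = 6316610.
Substituting G: (94472)z + (-21174742) = 6316610, so z = 291.

291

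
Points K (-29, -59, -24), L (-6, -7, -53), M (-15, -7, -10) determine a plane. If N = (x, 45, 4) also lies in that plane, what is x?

-1

Coplanarity requires KL · (KM × KN) = 0.
KL = (23, 52, -29), KM = (14, 52, 14); the triple product is linear in x with coefficient 2236 and constant term 2236.
Setting it to zero: x = -1.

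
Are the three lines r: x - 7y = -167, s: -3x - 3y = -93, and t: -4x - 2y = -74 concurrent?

No

Intersecting r and s: solving the 2×2 system gives (x, y) = (25/4, 99/4).
Substitute into t: (-4)(25/4) + (-2)(99/4) = -149/2.
But t requires -74 ≠ -149/2, so the three lines have no common point.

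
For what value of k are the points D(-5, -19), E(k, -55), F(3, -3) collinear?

Collinearity: (E − D) must be parallel to (F − D) = (8, 16).
Cross-multiplying the components: (k − (-5))·(16) = (-36)·(8).
Solving gives k = -23.

-23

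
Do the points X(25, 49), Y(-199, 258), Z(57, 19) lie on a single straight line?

No

XY = (-224, 209), XZ = (32, -30).
det[XY; XZ] = (-224)(-30) − (209)(32) = 32.
The determinant is nonzero, so they are not collinear.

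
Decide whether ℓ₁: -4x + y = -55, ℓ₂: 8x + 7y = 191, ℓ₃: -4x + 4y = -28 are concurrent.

Intersecting ℓ₁ and ℓ₂: solving the 2×2 system gives (x, y) = (16, 9).
Substitute into ℓ₃: (-4)(16) + (4)(9) = -28.
This equals -28, so (16, 9) lies on all three lines and they are concurrent.

Yes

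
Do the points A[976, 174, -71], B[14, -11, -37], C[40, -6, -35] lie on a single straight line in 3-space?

No

AB = (-962, -185, 34), AC = (-936, -180, 36).
Comparing components 2 and 3: (-185)(36) − (34)(-180) = -540 ≠ 0, so AB and AC are not parallel and the points are not collinear.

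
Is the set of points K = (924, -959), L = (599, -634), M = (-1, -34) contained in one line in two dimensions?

Yes

KL = (-325, 325), KM = (-925, 925).
det[KL; KM] = (-325)(925) − (325)(-925) = 0.
The determinant is zero, so the points are collinear.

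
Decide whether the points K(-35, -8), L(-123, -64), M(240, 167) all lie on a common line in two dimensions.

Yes

KL = (-88, -56), KM = (275, 175).
Twice the signed area of △KLM is (-88)(175) − (-56)(275) = 0.
The triangle is degenerate (zero area), so the points are collinear.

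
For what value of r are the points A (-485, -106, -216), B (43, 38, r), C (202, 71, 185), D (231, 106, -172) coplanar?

Normal to plane ACD: n = (-77224, 256888, 18912); plane equation n·P = 6138520.
Requiring n·B = 6138520: (18912)r + (6441112) = 6138520.
So r = -16.

-16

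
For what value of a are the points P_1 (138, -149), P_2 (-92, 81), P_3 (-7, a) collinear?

Collinearity: (P_3 − P_1) must be parallel to (P_2 − P_1) = (-230, 230).
Cross-multiplying the components: (a − (-149))·(-230) = (-145)·(230).
Solving gives a = -4.

-4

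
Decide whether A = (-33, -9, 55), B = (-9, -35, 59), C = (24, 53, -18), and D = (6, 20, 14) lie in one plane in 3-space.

Yes

With A as base: AB = (24, -26, 4), AC = (57, 62, -73), AD = (39, 29, -41).
AC × AD = (-425, -510, -765).
AB · (AC × AD) = 0.
The scalar triple product vanishes, so the four points are coplanar.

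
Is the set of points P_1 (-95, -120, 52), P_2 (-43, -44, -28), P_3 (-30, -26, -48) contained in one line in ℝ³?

No

P_1P_2 = (52, 76, -80), P_1P_3 = (65, 94, -100).
Comparing components 2 and 3: (76)(-100) − (-80)(94) = -80 ≠ 0, so P_1P_2 and P_1P_3 are not parallel and the points are not collinear.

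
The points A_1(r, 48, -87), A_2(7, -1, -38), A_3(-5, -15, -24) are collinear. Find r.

Direction A_2A_3 = (-12, -14, 14). From the y-coordinate of A_1, the parameter along the line is τ = (48 − (-1))/(-14) = -7/2.
Then r = 7 + (-7/2)·(-12) = 49.

49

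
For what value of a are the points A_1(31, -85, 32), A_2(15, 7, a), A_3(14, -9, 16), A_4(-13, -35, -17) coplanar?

18

Normal to plane A_1A_3A_4: n = (-2924, -129, 2494); plane equation n·P = 129.
Requiring n·A_2 = 129: (2494)a + (-44763) = 129.
So a = 18.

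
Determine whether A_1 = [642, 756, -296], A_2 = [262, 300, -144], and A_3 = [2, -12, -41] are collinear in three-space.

No

A_1A_2 = (-380, -456, 152), A_1A_3 = (-640, -768, 255).
Comparing components 2 and 3: (-456)(255) − (152)(-768) = 456 ≠ 0, so A_1A_2 and A_1A_3 are not parallel and the points are not collinear.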